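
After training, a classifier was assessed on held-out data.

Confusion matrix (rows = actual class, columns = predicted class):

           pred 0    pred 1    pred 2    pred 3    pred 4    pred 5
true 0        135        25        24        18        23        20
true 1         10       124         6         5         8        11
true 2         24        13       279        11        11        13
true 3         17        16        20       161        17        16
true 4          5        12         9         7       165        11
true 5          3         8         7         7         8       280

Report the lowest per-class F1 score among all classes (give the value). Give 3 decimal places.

Per-class F1 score (2·TP/(2·TP+FP+FN)):
  0: TP=135, FP=10+24+17+5+3=59, FN=25+24+18+23+20=110 → 270/439 = 0.6150
  1: TP=124, FP=25+13+16+12+8=74, FN=10+6+5+8+11=40 → 248/362 = 0.6851
  2: TP=279, FP=24+6+20+9+7=66, FN=24+13+11+11+13=72 → 558/696 = 0.8017
  3: TP=161, FP=18+5+11+7+7=48, FN=17+16+20+17+16=86 → 322/456 = 0.7061
  4: TP=165, FP=23+8+11+17+8=67, FN=5+12+9+7+11=44 → 330/441 = 0.7483
  5: TP=280, FP=20+11+13+16+11=71, FN=3+8+7+7+8=33 → 560/664 = 0.8434
Lowest is class '0' with F1 score = 0.615.

0.615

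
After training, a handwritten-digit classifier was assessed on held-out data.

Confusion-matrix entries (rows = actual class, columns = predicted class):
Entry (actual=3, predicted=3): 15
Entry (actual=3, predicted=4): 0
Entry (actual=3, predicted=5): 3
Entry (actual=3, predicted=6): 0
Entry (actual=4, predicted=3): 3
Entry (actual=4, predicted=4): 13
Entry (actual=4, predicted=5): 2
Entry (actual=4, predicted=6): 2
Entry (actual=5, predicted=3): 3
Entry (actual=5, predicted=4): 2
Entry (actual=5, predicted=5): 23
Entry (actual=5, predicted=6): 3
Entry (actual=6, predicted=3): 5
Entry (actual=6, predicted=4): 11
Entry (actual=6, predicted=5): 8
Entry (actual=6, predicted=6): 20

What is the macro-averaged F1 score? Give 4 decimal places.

Per-class F1 score (2·TP/(2·TP+FP+FN)):
  3: TP=15, FP=3+3+5=11, FN=0+3+0=3 → 30/44 = 0.68182
  4: TP=13, FP=0+2+11=13, FN=3+2+2=7 → 26/46 = 0.56522
  5: TP=23, FP=3+2+8=13, FN=3+2+3=8 → 46/67 = 0.68657
  6: TP=20, FP=0+2+3=5, FN=5+11+8=24 → 40/69 = 0.57971
Macro-F1 score = mean = (0.68182 + 0.56522 + 0.68657 + 0.57971) / 4 = 0.6283

0.6283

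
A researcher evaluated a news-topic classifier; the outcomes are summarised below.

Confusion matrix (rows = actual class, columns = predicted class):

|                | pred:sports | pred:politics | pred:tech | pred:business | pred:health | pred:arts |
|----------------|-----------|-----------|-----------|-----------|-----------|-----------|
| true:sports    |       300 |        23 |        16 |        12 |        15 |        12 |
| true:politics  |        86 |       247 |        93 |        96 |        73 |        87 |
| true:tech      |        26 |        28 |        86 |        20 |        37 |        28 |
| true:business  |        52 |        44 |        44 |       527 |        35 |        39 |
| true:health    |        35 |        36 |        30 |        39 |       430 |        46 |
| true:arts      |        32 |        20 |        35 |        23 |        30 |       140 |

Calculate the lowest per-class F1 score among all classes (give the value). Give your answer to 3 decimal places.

Per-class F1 score (2·TP/(2·TP+FP+FN)):
  sports: TP=300, FP=86+26+52+35+32=231, FN=23+16+12+15+12=78 → 600/909 = 0.6601
  politics: TP=247, FP=23+28+44+36+20=151, FN=86+93+96+73+87=435 → 494/1080 = 0.4574
  tech: TP=86, FP=16+93+44+30+35=218, FN=26+28+20+37+28=139 → 172/529 = 0.3251
  business: TP=527, FP=12+96+20+39+23=190, FN=52+44+44+35+39=214 → 1054/1458 = 0.7229
  health: TP=430, FP=15+73+37+35+30=190, FN=35+36+30+39+46=186 → 860/1236 = 0.6958
  arts: TP=140, FP=12+87+28+39+46=212, FN=32+20+35+23+30=140 → 280/632 = 0.4430
Lowest is class 'tech' with F1 score = 0.325.

0.325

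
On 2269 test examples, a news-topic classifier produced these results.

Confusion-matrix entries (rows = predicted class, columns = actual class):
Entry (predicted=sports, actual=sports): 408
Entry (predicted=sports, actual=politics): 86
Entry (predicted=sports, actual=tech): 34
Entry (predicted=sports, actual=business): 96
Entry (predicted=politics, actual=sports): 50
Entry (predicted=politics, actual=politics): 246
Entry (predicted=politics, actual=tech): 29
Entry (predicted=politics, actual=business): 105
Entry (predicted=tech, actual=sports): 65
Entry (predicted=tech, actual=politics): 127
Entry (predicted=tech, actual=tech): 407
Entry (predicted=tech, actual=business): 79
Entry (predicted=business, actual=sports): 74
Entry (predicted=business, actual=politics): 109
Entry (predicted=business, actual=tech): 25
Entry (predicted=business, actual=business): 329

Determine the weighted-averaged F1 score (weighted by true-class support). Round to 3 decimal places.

0.605

Per-class F1 score (2·TP/(2·TP+FP+FN)):
  sports: TP=408, FP=86+34+96=216, FN=50+65+74=189 → 816/1221 = 0.6683
  politics: TP=246, FP=50+29+105=184, FN=86+127+109=322 → 492/998 = 0.4930
  tech: TP=407, FP=65+127+79=271, FN=34+29+25=88 → 814/1173 = 0.6939
  business: TP=329, FP=74+109+25=208, FN=96+105+79=280 → 658/1146 = 0.5742
Weighted-F1 score = Σ (supportᵢ/N)·F1 scoreᵢ with N=2269: (597/2269)·0.6683 + (568/2269)·0.4930 + (495/2269)·0.6939 + (609/2269)·0.5742 = 0.605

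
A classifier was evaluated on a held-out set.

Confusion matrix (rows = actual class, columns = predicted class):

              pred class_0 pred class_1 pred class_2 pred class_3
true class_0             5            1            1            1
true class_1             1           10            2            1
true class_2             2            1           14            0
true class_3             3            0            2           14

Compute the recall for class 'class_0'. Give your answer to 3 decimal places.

0.625

One-vs-rest for 'class_0': TP = diagonal; FP = other classes predicted 'class_0'; FN = 'class_0' predicted as other.
recall = TP/(TP+FN).
class_0: TP=5, FN=1+1+1=3 → 5/8 = 0.6250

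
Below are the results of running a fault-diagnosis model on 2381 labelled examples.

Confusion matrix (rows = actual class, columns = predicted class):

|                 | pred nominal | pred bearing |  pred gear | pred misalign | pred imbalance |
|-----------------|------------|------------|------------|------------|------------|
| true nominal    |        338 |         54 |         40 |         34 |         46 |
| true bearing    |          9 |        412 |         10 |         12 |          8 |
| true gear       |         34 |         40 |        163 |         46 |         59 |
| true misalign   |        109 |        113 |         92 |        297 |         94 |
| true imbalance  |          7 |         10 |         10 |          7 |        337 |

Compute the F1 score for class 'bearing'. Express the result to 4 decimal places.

0.7630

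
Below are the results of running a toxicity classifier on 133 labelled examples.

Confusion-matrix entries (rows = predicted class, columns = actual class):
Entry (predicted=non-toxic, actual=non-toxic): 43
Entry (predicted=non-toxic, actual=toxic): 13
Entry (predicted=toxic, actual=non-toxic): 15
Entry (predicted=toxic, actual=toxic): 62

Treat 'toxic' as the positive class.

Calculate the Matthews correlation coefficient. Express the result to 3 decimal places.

0.571

MCC = (TP·TN − FP·FN) / √((TP+FP)(TP+FN)(TN+FP)(TN+FN))
Numerator = 62·43 − 15·13 = 2471
Denominator = √(77·75·58·56) = √18757200 = 4330.9583
MCC = 2471 / 4330.9583 = 0.571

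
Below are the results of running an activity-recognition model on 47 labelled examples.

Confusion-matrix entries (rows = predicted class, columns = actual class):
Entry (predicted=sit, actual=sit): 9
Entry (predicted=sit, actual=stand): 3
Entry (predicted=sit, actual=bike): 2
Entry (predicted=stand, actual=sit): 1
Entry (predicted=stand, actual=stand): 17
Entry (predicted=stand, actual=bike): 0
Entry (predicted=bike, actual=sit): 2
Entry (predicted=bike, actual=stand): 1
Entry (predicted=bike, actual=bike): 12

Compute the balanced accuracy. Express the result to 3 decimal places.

0.806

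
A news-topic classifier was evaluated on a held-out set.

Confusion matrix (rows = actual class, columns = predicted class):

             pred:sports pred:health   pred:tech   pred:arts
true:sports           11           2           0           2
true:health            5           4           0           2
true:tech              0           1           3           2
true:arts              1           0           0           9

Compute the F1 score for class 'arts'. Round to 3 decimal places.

0.720

Take TP from the diagonal, FP from the rest of the 'arts' prediction marginal, FN from the rest of the 'arts' actual marginal.
F1 score = 2·TP/(2·TP+FP+FN).
arts: TP=9, FP=2+2+2=6, FN=1+0+0=1 → 18/25 = 0.7200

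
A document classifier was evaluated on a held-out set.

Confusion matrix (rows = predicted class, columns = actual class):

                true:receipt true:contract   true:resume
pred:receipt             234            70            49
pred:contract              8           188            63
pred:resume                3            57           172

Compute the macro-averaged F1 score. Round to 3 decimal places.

Per-class F1 score (2·TP/(2·TP+FP+FN)):
  receipt: TP=234, FP=70+49=119, FN=8+3=11 → 468/598 = 0.7826
  contract: TP=188, FP=8+63=71, FN=70+57=127 → 376/574 = 0.6551
  resume: TP=172, FP=3+57=60, FN=49+63=112 → 344/516 = 0.6667
Macro-F1 score = mean = (0.7826 + 0.6551 + 0.6667) / 3 = 0.701

0.701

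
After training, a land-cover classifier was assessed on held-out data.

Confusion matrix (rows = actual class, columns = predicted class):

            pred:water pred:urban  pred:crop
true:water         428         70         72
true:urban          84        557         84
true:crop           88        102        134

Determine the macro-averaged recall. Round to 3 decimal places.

0.644

Per-class recall (TP/(TP+FN)):
  water: TP=428, FN=70+72=142 → 428/570 = 0.7509
  urban: TP=557, FN=84+84=168 → 557/725 = 0.7683
  crop: TP=134, FN=88+102=190 → 134/324 = 0.4136
Macro-recall = mean = (0.7509 + 0.7683 + 0.4136) / 3 = 0.644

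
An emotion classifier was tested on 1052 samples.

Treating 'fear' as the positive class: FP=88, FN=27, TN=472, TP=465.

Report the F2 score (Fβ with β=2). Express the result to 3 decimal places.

Fβ = (1+β²)·TP / ((1+β²)·TP + β²·FN + FP), with β²=4
= 5·465 / (5·465 + 4·27 + 88) = 0.922

0.922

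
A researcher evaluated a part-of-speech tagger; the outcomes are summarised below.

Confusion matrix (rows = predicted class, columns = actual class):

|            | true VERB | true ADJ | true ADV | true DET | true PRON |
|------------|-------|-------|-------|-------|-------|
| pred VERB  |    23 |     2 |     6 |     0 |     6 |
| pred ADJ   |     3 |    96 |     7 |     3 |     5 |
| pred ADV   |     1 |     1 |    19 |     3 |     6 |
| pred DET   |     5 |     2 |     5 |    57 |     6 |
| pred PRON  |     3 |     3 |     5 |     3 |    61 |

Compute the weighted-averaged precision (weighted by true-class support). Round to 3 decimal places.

Per-class precision (TP/(TP+FP)):
  VERB: TP=23, FP=2+6+0+6=14 → 23/37 = 0.6216
  ADJ: TP=96, FP=3+7+3+5=18 → 96/114 = 0.8421
  ADV: TP=19, FP=1+1+3+6=11 → 19/30 = 0.6333
  DET: TP=57, FP=5+2+5+6=18 → 57/75 = 0.7600
  PRON: TP=61, FP=3+3+5+3=14 → 61/75 = 0.8133
Weighted-precision = Σ (supportᵢ/N)·precisionᵢ with N=331: (35/331)·0.6216 + (104/331)·0.8421 + (42/331)·0.6333 + (66/331)·0.7600 + (84/331)·0.8133 = 0.769

0.769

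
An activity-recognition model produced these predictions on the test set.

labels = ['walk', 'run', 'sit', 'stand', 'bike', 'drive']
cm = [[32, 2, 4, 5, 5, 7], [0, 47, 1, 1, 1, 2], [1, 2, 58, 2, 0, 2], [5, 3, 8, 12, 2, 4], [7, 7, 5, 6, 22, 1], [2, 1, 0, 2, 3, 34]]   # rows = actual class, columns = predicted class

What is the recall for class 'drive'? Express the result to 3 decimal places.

0.810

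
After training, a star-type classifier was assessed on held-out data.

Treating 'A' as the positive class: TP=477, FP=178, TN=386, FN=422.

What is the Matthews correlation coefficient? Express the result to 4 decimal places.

0.2104

MCC = (TP·TN − FP·FN) / √((TP+FP)(TP+FN)(TN+FP)(TN+FN))
Numerator = 477·386 − 178·422 = 109006
Denominator = √(655·899·564·808) = √268343732640 = 518019.0466
MCC = 109006 / 518019.0466 = 0.2104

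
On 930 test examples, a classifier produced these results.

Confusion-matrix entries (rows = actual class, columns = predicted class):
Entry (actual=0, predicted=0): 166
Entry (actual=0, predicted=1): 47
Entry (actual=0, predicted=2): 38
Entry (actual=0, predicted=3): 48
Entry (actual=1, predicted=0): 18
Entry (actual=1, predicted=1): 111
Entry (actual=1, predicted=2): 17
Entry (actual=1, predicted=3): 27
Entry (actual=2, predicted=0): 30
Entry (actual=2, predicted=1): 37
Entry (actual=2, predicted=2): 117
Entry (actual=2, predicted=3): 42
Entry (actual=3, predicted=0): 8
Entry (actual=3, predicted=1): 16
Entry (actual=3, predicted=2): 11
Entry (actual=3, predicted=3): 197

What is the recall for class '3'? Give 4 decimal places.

0.8491

Treat '3' as positive and all other classes as negative.
recall = TP/(TP+FN).
3: TP=197, FN=8+16+11=35 → 197/232 = 0.84914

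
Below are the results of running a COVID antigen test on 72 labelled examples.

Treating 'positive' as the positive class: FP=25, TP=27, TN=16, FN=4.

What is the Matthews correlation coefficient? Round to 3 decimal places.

MCC = (TP·TN − FP·FN) / √((TP+FP)(TP+FN)(TN+FP)(TN+FN))
Numerator = 27·16 − 25·4 = 332
Denominator = √(52·31·41·20) = √1321840 = 1149.7130
MCC = 332 / 1149.7130 = 0.289

0.289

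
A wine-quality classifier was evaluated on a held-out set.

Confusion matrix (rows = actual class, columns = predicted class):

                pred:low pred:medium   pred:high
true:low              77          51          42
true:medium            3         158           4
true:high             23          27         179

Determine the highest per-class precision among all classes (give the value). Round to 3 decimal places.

Per-class precision (TP/(TP+FP)):
  low: TP=77, FP=3+23=26 → 77/103 = 0.7476
  medium: TP=158, FP=51+27=78 → 158/236 = 0.6695
  high: TP=179, FP=42+4=46 → 179/225 = 0.7956
Highest is class 'high' with precision = 0.796.

0.796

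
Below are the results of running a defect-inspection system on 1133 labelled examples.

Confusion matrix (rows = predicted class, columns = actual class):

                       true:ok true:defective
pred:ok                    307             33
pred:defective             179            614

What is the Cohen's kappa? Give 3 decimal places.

Observed agreement pₒ = trace/N = 921/1133 = 0.8129
Expected agreement pₑ = Σ (rowᵢ·colᵢ)/N² = (486·340 + 647·793)/1133² = 0.5284
κ = (pₒ − pₑ)/(1 − pₑ) = (0.8129 − 0.5284)/(1 − 0.5284) = 0.603

0.603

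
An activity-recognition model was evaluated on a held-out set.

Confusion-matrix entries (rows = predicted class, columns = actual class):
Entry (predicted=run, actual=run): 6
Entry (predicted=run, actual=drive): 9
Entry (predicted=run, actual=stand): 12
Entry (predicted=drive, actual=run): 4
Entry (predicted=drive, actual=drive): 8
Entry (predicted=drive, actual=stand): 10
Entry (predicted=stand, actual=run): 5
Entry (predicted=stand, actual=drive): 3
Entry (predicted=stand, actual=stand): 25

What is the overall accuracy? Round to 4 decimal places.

Accuracy = trace / total = (6+8+25=39) / 82 = 39/82 = 0.4756

0.4756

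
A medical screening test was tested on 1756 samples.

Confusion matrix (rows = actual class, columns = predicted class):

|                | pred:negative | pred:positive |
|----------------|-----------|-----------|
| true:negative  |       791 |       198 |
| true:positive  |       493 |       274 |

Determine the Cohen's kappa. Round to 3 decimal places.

0.164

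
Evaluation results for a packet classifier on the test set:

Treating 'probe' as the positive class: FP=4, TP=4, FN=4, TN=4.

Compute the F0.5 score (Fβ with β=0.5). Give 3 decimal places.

0.500

Fβ = (1+β²)·TP / ((1+β²)·TP + β²·FN + FP), with β²=1/4
= 1.25·4 / (1.25·4 + 0.25·4 + 4) = 0.500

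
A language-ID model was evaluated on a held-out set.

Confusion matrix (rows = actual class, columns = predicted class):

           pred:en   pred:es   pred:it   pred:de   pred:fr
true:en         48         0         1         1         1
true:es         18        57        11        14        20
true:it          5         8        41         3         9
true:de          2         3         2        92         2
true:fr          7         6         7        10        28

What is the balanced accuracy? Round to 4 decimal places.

0.6862

Balanced accuracy = mean of per-class recall.
  en: recall = 48/51 = 0.94118
  es: recall = 57/120 = 0.47500
  it: recall = 41/66 = 0.62121
  de: recall = 92/101 = 0.91089
  fr: recall = 28/58 = 0.48276
Mean = (0.94118 + 0.47500 + 0.62121 + 0.91089 + 0.48276) / 5 = 0.6862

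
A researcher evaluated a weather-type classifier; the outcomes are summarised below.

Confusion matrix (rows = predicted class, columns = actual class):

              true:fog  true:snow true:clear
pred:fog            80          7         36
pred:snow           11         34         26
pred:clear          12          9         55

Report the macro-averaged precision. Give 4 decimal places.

Per-class precision (TP/(TP+FP)):
  fog: TP=80, FP=7+36=43 → 80/123 = 0.65041
  snow: TP=34, FP=11+26=37 → 34/71 = 0.47887
  clear: TP=55, FP=12+9=21 → 55/76 = 0.72368
Macro-precision = mean = (0.65041 + 0.47887 + 0.72368) / 3 = 0.6177

0.6177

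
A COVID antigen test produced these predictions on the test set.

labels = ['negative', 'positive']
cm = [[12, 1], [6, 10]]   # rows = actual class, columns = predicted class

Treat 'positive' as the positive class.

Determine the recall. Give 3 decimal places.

0.625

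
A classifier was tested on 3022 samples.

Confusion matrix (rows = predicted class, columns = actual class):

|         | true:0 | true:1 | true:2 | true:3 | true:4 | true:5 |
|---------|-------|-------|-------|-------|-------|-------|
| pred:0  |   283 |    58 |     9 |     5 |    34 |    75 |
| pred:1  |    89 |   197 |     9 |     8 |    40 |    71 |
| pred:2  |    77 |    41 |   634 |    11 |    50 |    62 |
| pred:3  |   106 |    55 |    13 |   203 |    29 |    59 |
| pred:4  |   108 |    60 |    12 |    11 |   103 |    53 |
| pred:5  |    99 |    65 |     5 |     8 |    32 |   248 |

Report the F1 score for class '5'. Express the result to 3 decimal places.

Treat '5' as positive and all other classes as negative.
F1 score = 2·TP/(2·TP+FP+FN).
5: TP=248, FP=99+65+5+8+32=209, FN=75+71+62+59+53=320 → 496/1025 = 0.4839

0.484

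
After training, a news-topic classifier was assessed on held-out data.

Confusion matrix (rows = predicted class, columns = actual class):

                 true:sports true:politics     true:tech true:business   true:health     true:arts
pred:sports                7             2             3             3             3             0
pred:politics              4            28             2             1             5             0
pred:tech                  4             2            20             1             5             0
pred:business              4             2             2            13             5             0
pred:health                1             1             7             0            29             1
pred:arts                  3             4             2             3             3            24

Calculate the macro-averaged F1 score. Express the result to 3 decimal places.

0.599

Per-class F1 score (2·TP/(2·TP+FP+FN)):
  sports: TP=7, FP=2+3+3+3+0=11, FN=4+4+4+1+3=16 → 14/41 = 0.3415
  politics: TP=28, FP=4+2+1+5+0=12, FN=2+2+2+1+4=11 → 56/79 = 0.7089
  tech: TP=20, FP=4+2+1+5+0=12, FN=3+2+2+7+2=16 → 40/68 = 0.5882
  business: TP=13, FP=4+2+2+5+0=13, FN=3+1+1+0+3=8 → 26/47 = 0.5532
  health: TP=29, FP=1+1+7+0+1=10, FN=3+5+5+5+3=21 → 58/89 = 0.6517
  arts: TP=24, FP=3+4+2+3+3=15, FN=0+0+0+0+1=1 → 48/64 = 0.7500
Macro-F1 score = mean = (0.3415 + 0.7089 + 0.5882 + 0.5532 + 0.6517 + 0.7500) / 6 = 0.599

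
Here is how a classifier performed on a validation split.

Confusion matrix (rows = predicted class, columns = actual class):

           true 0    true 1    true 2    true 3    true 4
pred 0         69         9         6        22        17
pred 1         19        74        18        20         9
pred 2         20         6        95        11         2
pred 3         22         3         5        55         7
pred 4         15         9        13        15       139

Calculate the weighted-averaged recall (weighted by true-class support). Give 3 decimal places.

0.635

Per-class recall (TP/(TP+FN)):
  0: TP=69, FN=19+20+22+15=76 → 69/145 = 0.4759
  1: TP=74, FN=9+6+3+9=27 → 74/101 = 0.7327
  2: TP=95, FN=6+18+5+13=42 → 95/137 = 0.6934
  3: TP=55, FN=22+20+11+15=68 → 55/123 = 0.4472
  4: TP=139, FN=17+9+2+7=35 → 139/174 = 0.7989
Weighted-recall = Σ (supportᵢ/N)·recallᵢ with N=680: (145/680)·0.4759 + (101/680)·0.7327 + (137/680)·0.6934 + (123/680)·0.4472 + (174/680)·0.7989 = 0.635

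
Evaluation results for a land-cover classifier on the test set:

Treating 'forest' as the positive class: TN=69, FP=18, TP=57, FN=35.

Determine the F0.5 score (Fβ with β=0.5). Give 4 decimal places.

0.7270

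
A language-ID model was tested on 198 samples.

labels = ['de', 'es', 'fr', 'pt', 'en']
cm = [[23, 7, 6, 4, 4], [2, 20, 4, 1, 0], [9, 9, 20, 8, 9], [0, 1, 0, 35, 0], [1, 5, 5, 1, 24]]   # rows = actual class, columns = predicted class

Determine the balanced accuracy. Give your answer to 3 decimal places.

Balanced accuracy = mean of per-class recall.
  de: recall = 23/44 = 0.5227
  es: recall = 20/27 = 0.7407
  fr: recall = 20/55 = 0.3636
  pt: recall = 35/36 = 0.9722
  en: recall = 24/36 = 0.6667
Mean = (0.5227 + 0.7407 + 0.3636 + 0.9722 + 0.6667) / 5 = 0.653

0.653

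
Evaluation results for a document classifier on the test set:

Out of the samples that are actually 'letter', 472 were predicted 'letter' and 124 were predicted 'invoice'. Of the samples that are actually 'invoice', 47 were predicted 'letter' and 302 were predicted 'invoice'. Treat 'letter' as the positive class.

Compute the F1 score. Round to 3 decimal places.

Precision = TP/(TP+FP) = 472/519 = 0.9094
Recall = TP/(TP+FN) = 472/596 = 0.7919
F1 = 2·TP/(2·TP+FP+FN) = 944/1115 = 0.847

0.847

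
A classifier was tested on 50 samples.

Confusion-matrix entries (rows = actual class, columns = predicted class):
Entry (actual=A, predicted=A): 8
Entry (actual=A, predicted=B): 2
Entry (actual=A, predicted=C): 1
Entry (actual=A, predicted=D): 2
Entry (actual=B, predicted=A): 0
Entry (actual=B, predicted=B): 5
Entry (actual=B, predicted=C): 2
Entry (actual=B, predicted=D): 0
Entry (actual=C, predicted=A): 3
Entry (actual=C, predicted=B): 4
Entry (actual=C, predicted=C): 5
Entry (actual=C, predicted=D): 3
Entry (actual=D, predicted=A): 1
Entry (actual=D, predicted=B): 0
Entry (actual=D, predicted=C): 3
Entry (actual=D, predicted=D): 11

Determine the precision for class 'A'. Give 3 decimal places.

0.667

Take TP from the diagonal, FP from the rest of the 'A' prediction marginal, FN from the rest of the 'A' actual marginal.
precision = TP/(TP+FP).
A: TP=8, FP=0+3+1=4 → 8/12 = 0.6667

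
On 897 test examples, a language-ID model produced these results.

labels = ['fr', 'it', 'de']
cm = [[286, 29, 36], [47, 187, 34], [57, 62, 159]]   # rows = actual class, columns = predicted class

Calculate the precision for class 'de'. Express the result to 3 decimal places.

0.694

Treat 'de' as positive and all other classes as negative.
precision = TP/(TP+FP).
de: TP=159, FP=36+34=70 → 159/229 = 0.6943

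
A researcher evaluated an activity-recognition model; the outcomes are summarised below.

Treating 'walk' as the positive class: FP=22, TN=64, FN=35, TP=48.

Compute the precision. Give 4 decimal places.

0.6857

Precision = TP/(TP+FP) = 48/(48+22) = 48/70 = 0.6857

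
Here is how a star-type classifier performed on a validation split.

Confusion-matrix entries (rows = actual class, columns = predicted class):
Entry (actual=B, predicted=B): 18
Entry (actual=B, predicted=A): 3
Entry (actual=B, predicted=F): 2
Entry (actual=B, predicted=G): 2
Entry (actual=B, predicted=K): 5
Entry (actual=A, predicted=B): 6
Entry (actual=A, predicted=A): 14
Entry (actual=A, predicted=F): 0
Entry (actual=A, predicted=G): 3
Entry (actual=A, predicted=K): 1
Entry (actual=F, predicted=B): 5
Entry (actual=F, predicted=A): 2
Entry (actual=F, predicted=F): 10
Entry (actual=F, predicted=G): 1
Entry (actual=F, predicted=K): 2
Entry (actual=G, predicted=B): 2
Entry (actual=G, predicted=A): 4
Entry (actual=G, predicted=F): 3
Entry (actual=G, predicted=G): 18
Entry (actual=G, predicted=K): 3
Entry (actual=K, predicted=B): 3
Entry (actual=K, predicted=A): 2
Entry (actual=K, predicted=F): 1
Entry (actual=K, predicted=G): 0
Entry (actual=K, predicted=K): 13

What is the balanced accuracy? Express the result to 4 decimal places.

0.5935

Balanced accuracy = mean of per-class recall.
  B: recall = 18/30 = 0.60000
  A: recall = 14/24 = 0.58333
  F: recall = 10/20 = 0.50000
  G: recall = 18/30 = 0.60000
  K: recall = 13/19 = 0.68421
Mean = (0.60000 + 0.58333 + 0.50000 + 0.60000 + 0.68421) / 5 = 0.5935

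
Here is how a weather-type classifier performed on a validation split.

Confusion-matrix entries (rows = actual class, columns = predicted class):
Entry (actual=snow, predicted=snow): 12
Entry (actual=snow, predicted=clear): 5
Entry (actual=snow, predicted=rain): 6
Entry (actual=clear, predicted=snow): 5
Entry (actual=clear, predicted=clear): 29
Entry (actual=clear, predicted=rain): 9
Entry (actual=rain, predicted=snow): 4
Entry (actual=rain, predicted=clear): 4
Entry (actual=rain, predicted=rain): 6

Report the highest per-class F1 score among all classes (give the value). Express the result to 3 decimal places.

0.716

Per-class F1 score (2·TP/(2·TP+FP+FN)):
  snow: TP=12, FP=5+4=9, FN=5+6=11 → 24/44 = 0.5455
  clear: TP=29, FP=5+4=9, FN=5+9=14 → 58/81 = 0.7160
  rain: TP=6, FP=6+9=15, FN=4+4=8 → 12/35 = 0.3429
Highest is class 'clear' with F1 score = 0.716.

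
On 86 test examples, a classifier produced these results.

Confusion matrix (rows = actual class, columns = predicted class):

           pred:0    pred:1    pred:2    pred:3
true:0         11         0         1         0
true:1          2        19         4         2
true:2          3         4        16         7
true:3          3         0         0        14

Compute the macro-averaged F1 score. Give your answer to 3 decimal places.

Per-class F1 score (2·TP/(2·TP+FP+FN)):
  0: TP=11, FP=2+3+3=8, FN=0+1+0=1 → 22/31 = 0.7097
  1: TP=19, FP=0+4+0=4, FN=2+4+2=8 → 38/50 = 0.7600
  2: TP=16, FP=1+4+0=5, FN=3+4+7=14 → 32/51 = 0.6275
  3: TP=14, FP=0+2+7=9, FN=3+0+0=3 → 28/40 = 0.7000
Macro-F1 score = mean = (0.7097 + 0.7600 + 0.6275 + 0.7000) / 4 = 0.699

0.699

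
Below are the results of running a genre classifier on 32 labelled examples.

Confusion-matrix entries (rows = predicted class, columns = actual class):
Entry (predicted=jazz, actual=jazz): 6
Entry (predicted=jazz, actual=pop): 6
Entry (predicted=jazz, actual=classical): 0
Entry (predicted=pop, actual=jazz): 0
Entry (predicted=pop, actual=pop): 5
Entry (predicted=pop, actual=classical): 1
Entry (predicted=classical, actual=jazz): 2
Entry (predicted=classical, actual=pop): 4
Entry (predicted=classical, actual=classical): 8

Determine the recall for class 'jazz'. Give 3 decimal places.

0.750

Take TP from the diagonal, FP from the rest of the 'jazz' prediction marginal, FN from the rest of the 'jazz' actual marginal.
recall = TP/(TP+FN).
jazz: TP=6, FN=0+2=2 → 6/8 = 0.7500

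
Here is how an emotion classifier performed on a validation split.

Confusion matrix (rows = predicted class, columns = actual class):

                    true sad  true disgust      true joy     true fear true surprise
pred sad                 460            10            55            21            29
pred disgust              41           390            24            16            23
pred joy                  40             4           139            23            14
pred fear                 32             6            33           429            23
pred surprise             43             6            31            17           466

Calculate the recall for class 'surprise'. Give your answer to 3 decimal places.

0.840

One-vs-rest for 'surprise': TP = diagonal; FP = other classes predicted 'surprise'; FN = 'surprise' predicted as other.
recall = TP/(TP+FN).
surprise: TP=466, FN=29+23+14+23=89 → 466/555 = 0.8396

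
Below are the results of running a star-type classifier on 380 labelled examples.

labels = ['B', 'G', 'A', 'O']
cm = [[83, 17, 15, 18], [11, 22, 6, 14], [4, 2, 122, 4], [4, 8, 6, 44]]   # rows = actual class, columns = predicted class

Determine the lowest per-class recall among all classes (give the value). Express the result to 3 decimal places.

0.415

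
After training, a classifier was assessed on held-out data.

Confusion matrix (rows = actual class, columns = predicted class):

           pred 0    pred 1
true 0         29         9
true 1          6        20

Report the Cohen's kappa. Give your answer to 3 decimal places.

0.523

Observed agreement pₒ = trace/N = 49/64 = 0.7656
Expected agreement pₑ = Σ (rowᵢ·colᵢ)/N² = (38·35 + 26·29)/64² = 0.5088
κ = (pₒ − pₑ)/(1 − pₑ) = (0.7656 − 0.5088)/(1 − 0.5088) = 0.523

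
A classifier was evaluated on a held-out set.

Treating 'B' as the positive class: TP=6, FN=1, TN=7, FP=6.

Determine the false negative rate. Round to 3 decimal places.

FNR = FN/(FN+TP) = 1/(1+6) = 0.143

0.143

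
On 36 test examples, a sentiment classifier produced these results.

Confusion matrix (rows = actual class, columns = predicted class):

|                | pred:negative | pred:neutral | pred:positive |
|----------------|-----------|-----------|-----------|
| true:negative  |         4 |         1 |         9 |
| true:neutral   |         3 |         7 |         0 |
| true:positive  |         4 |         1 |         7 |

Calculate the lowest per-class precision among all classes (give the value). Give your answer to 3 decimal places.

0.364

Per-class precision (TP/(TP+FP)):
  negative: TP=4, FP=3+4=7 → 4/11 = 0.3636
  neutral: TP=7, FP=1+1=2 → 7/9 = 0.7778
  positive: TP=7, FP=9+0=9 → 7/16 = 0.4375
Lowest is class 'negative' with precision = 0.364.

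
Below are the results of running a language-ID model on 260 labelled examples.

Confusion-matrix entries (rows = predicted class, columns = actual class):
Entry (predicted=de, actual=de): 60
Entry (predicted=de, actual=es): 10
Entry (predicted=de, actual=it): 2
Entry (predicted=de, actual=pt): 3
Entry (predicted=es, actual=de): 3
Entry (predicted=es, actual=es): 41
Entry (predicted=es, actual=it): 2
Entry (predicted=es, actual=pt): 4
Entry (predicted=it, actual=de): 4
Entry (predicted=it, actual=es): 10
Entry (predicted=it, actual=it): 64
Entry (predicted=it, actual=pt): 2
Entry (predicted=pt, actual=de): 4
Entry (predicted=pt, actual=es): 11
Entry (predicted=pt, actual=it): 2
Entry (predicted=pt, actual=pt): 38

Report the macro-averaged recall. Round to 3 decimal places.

0.784

Per-class recall (TP/(TP+FN)):
  de: TP=60, FN=3+4+4=11 → 60/71 = 0.8451
  es: TP=41, FN=10+10+11=31 → 41/72 = 0.5694
  it: TP=64, FN=2+2+2=6 → 64/70 = 0.9143
  pt: TP=38, FN=3+4+2=9 → 38/47 = 0.8085
Macro-recall = mean = (0.8451 + 0.5694 + 0.9143 + 0.8085) / 4 = 0.784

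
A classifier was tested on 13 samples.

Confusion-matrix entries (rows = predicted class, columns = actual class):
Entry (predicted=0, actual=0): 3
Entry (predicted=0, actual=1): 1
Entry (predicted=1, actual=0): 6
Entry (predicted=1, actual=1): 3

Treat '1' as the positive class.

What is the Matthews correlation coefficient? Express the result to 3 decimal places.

0.083

MCC = (TP·TN − FP·FN) / √((TP+FP)(TP+FN)(TN+FP)(TN+FN))
Numerator = 3·3 − 6·1 = 3
Denominator = √(9·4·9·4) = √1296 = 36.0000
MCC = 3 / 36.0000 = 0.083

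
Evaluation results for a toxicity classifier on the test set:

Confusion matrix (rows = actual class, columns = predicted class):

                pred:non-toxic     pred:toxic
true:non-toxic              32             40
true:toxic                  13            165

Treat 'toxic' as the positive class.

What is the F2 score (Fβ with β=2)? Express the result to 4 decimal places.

0.8997

Fβ = (1+β²)·TP / ((1+β²)·TP + β²·FN + FP), with β²=4
= 5·165 / (5·165 + 4·13 + 40) = 0.8997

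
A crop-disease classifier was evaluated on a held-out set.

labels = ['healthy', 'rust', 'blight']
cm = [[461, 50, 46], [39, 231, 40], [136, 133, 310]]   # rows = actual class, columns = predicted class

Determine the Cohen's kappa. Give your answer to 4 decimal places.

0.5344

Observed agreement pₒ = trace/N = 1002/1446 = 0.69295
Expected agreement pₑ = Σ (rowᵢ·colᵢ)/N² = (557·636 + 310·414 + 579·396)/1446² = 0.34046
κ = (pₒ − pₑ)/(1 − pₑ) = (0.69295 − 0.34046)/(1 − 0.34046) = 0.5344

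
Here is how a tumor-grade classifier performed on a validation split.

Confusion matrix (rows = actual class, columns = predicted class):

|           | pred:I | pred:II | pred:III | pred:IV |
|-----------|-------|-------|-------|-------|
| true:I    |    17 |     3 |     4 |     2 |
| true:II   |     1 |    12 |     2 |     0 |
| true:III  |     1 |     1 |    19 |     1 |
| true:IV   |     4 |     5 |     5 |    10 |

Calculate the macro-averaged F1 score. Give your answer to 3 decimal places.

Per-class F1 score (2·TP/(2·TP+FP+FN)):
  I: TP=17, FP=1+1+4=6, FN=3+4+2=9 → 34/49 = 0.6939
  II: TP=12, FP=3+1+5=9, FN=1+2+0=3 → 24/36 = 0.6667
  III: TP=19, FP=4+2+5=11, FN=1+1+1=3 → 38/52 = 0.7308
  IV: TP=10, FP=2+0+1=3, FN=4+5+5=14 → 20/37 = 0.5405
Macro-F1 score = mean = (0.6939 + 0.6667 + 0.7308 + 0.5405) / 4 = 0.658

0.658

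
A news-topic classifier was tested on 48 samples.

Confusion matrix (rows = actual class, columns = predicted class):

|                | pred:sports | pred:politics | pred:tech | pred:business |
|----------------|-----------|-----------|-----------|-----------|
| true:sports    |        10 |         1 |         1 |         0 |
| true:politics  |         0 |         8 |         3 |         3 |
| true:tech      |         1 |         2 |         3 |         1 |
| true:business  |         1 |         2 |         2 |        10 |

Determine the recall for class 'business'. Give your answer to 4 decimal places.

Treat 'business' as positive and all other classes as negative.
recall = TP/(TP+FN).
business: TP=10, FN=1+2+2=5 → 10/15 = 0.66667

0.6667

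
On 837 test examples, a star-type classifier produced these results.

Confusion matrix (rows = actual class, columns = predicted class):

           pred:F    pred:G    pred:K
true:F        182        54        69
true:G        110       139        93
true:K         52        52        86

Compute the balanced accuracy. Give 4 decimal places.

0.4853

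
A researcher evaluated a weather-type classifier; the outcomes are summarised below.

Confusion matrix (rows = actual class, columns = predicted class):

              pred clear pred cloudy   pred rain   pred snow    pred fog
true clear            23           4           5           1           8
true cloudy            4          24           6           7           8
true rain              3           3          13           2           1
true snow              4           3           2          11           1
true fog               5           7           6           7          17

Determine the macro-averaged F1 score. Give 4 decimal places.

Per-class F1 score (2·TP/(2·TP+FP+FN)):
  clear: TP=23, FP=4+3+4+5=16, FN=4+5+1+8=18 → 46/80 = 0.57500
  cloudy: TP=24, FP=4+3+3+7=17, FN=4+6+7+8=25 → 48/90 = 0.53333
  rain: TP=13, FP=5+6+2+6=19, FN=3+3+2+1=9 → 26/54 = 0.48148
  snow: TP=11, FP=1+7+2+7=17, FN=4+3+2+1=10 → 22/49 = 0.44898
  fog: TP=17, FP=8+8+1+1=18, FN=5+7+6+7=25 → 34/77 = 0.44156
Macro-F1 score = mean = (0.57500 + 0.53333 + 0.48148 + 0.44898 + 0.44156) / 5 = 0.4961

0.4961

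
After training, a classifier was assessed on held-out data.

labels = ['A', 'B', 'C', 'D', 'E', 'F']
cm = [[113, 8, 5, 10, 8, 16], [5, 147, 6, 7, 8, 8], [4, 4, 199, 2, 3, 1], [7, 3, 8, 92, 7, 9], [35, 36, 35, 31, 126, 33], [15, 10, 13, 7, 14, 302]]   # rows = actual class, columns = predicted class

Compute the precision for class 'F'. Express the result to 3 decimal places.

Treat 'F' as positive and all other classes as negative.
precision = TP/(TP+FP).
F: TP=302, FP=16+8+1+9+33=67 → 302/369 = 0.8184

0.818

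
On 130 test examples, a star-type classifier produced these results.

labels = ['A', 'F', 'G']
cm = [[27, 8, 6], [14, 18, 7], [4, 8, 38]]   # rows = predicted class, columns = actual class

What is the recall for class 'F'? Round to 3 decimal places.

0.529

recall = TP/(TP+FN).
F: TP=18, FN=8+8=16 → 18/34 = 0.5294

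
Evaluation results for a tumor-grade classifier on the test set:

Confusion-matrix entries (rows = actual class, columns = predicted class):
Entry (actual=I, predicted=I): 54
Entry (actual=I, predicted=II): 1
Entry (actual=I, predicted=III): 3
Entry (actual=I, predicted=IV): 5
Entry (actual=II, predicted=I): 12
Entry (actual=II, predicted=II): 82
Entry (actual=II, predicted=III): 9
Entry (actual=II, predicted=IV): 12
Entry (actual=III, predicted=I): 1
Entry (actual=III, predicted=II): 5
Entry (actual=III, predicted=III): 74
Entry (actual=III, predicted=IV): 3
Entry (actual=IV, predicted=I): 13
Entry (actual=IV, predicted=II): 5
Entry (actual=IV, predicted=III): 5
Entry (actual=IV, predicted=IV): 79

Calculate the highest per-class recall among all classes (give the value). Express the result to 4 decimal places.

Per-class recall (TP/(TP+FN)):
  I: TP=54, FN=1+3+5=9 → 54/63 = 0.85714
  II: TP=82, FN=12+9+12=33 → 82/115 = 0.71304
  III: TP=74, FN=1+5+3=9 → 74/83 = 0.89157
  IV: TP=79, FN=13+5+5=23 → 79/102 = 0.77451
Highest is class 'III' with recall = 0.8916.

0.8916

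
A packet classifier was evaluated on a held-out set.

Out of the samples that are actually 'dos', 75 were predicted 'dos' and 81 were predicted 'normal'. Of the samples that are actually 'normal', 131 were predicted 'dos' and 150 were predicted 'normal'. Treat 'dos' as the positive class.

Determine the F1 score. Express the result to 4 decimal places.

Precision = TP/(TP+FP) = 75/206 = 0.3641
Recall = TP/(TP+FN) = 75/156 = 0.4808
F1 = 2·TP/(2·TP+FP+FN) = 150/362 = 0.4144

0.4144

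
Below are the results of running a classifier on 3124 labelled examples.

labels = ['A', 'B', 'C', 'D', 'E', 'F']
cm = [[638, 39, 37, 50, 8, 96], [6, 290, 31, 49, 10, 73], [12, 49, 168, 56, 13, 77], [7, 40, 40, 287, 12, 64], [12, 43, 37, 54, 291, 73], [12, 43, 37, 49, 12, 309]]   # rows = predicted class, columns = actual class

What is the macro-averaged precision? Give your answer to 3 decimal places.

0.615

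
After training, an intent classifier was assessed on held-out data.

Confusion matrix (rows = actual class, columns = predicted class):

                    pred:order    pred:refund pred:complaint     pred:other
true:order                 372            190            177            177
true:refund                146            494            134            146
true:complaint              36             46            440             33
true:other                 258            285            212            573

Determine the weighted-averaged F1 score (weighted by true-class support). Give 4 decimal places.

Per-class F1 score (2·TP/(2·TP+FP+FN)):
  order: TP=372, FP=146+36+258=440, FN=190+177+177=544 → 744/1728 = 0.43056
  refund: TP=494, FP=190+46+285=521, FN=146+134+146=426 → 988/1935 = 0.51059
  complaint: TP=440, FP=177+134+212=523, FN=36+46+33=115 → 880/1518 = 0.57971
  other: TP=573, FP=177+146+33=356, FN=258+285+212=755 → 1146/2257 = 0.50775
Weighted-F1 score = Σ (supportᵢ/N)·F1 scoreᵢ with N=3719: (916/3719)·0.43056 + (920/3719)·0.51059 + (555/3719)·0.57971 + (1328/3719)·0.50775 = 0.5002

0.5002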